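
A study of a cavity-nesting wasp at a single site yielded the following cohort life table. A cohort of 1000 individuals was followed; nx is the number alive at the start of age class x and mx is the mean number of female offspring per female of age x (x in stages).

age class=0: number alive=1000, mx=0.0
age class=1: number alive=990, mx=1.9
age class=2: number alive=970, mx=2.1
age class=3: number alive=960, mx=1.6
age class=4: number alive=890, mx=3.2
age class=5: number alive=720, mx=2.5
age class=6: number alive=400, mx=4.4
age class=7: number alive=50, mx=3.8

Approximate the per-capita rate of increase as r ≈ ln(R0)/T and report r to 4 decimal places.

0.7002

lx = nx/n0 = nx/1000: 1, 0.99, 0.97, 0.96, 0.89, 0.72, 0.4, 0.05
R0 = Σ lx·mx = 0 + 1.881 + 2.037 + 1.536 + 2.848 + 1.8 + 1.76 + 0.19 = 12.052
Σ x·lx·mx = 42.845; T = 42.845/12.052 = 3.55501…
r ≈ ln(R0)/T = ln(12.052)/3.55501… = 0.700203… → 0.7002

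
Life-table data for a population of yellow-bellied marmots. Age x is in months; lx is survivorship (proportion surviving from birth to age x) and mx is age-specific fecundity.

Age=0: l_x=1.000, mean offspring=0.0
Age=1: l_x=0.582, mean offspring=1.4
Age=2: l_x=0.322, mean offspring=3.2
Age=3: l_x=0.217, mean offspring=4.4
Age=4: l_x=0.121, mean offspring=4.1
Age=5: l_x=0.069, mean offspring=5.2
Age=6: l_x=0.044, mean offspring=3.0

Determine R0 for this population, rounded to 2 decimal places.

3.79

lx·mx by age: 0, 0.8148, 1.0304, 0.9548, 0.4961, 0.3588, 0.132
R0 = Σ lx·mx = 3.7869 → 3.79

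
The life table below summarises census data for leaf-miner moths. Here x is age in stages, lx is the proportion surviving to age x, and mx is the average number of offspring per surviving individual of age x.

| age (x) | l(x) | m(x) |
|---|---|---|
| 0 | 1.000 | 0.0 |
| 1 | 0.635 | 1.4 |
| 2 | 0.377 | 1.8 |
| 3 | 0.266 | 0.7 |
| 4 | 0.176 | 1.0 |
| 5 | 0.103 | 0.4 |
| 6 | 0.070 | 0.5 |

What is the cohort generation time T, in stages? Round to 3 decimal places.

1.957

lx·mx: 0, 0.889, 0.6786, 0.1862, 0.176, 0.0412, 0.035 → R0 = 2.006
x·lx·mx: 0, 0.889, 1.3572, 0.5586, 0.704, 0.206, 0.21 → Σ = 3.9248
T = 3.9248 / 2.006 = 1.95653… → 1.957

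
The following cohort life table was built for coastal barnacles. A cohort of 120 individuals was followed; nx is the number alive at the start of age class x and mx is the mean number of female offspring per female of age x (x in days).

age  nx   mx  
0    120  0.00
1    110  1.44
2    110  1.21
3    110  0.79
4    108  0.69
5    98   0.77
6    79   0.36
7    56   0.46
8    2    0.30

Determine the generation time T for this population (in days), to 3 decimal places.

2.943

lx = nx/n0 = nx/120: 1, 0.91667…, 0.91667…, 0.91667…, 0.9, 0.81667…, 0.65833…, 0.46667…, 0.01667…
lx·mx: 0, 1.32…, 1.109167…, 0.724167…, 0.621, 0.628833…, 0.237…, 0.214667…, 0.005… → R0 = 4.859833…
x·lx·mx: 0, 1.32…, 2.218333…, 2.1725…, 2.484, 3.144167…, 1.422…, 1.502667…, 0.04… → Σ = 14.303667…
T = 14.303667… / 4.859833… = 2.943242… → 2.943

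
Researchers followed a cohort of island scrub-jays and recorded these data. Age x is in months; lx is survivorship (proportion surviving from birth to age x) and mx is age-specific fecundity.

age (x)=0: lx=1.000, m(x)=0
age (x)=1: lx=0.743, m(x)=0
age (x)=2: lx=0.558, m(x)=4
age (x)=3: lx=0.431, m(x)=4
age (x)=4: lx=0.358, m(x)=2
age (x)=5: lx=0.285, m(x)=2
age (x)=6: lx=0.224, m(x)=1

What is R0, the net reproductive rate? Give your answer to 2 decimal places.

lx·mx by age: 0, 0, 2.232, 1.724, 0.716, 0.57, 0.224
R0 = Σ lx·mx = 5.466 → 5.47

5.47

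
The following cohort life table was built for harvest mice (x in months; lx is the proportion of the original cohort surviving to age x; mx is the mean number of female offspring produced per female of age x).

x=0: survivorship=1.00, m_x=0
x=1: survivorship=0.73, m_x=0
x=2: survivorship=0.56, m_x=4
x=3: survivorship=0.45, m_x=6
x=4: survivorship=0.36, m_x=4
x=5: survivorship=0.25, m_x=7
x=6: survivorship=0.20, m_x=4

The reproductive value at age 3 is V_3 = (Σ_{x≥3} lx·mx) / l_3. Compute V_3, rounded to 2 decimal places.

lx·mx for x ≥ 3: 2.7, 1.44, 1.75, 0.8 → sum = 6.69
V_3 = 6.69 / l_3 = 6.69 / 0.45 = 14.866667… → 14.87

14.87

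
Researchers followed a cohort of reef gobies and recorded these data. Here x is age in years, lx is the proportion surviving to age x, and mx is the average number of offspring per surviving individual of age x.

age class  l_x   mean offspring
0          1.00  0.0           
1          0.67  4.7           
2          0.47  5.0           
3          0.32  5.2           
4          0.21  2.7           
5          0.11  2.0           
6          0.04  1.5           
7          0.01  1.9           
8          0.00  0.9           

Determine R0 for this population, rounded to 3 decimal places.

8.029

lx·mx by age: 0, 3.149, 2.35, 1.664, 0.567, 0.22, 0.06, 0.019, 0
R0 = Σ lx·mx = 8.029 → 8.029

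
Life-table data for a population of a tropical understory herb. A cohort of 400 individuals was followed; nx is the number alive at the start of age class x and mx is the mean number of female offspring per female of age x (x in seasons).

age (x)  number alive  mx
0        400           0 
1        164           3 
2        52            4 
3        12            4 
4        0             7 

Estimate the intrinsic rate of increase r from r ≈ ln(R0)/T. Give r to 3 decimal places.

0.445

lx = nx/n0 = nx/400: 1, 0.41, 0.13, 0.03, 0
R0 = Σ lx·mx = 0 + 1.23 + 0.52 + 0.12 + 0 = 1.87
Σ x·lx·mx = 2.63; T = 2.63/1.87 = 1.40642…
r ≈ ln(R0)/T = ln(1.87)/1.40642… = 0.44506… → 0.445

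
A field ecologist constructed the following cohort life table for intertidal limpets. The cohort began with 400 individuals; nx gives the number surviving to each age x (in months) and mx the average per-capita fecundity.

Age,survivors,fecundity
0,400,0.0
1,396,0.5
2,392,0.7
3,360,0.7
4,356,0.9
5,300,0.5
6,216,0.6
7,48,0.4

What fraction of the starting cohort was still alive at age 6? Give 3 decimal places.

l_6 = n_6/n_0 = 216/400 = 0.54 → 0.540

0.540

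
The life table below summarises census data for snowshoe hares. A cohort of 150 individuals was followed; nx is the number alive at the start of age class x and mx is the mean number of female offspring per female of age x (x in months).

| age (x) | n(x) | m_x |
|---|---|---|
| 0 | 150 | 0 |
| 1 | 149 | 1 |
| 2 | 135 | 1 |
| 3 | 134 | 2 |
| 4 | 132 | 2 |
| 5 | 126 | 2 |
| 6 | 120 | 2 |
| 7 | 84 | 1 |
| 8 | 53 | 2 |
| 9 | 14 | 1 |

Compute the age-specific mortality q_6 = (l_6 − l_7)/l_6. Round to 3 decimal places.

0.300

lx = nx/n0 = nx/150: 1, 0.99333…, 0.9, 0.89333…, 0.88, 0.84, 0.8, 0.56, 0.35333…, 0.09333…
q_6 = (l_6 − l_7) / l_6 = (0.8 − 0.56) / 0.8
     = 0.24 / 0.8 = 0.3 → 0.300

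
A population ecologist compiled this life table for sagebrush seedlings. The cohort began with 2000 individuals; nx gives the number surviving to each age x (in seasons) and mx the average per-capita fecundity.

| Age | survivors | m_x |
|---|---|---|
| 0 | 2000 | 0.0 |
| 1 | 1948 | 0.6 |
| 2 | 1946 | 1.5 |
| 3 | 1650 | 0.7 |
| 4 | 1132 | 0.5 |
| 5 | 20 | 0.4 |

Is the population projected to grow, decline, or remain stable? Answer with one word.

lx = nx/n0 = nx/2000: 1, 0.974, 0.973, 0.825, 0.566, 0.01
R0 = Σ lx·mx = 0 + 0.5844 + 1.4595 + 0.5775 + 0.283 + 0.004 = 2.9084
R0 > 1, so the population is growing.

growing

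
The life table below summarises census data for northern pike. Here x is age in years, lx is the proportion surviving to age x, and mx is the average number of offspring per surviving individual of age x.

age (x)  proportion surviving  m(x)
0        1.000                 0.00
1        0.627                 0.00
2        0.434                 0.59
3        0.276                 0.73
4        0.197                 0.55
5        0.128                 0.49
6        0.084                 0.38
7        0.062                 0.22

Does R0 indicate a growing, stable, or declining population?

R0 = Σ lx·mx = 0 + 0 + 0.25606 + 0.20148 + 0.10835 + 0.06272 + 0.03192 + 0.01364 = 0.67417
R0 < 1, so the population is declining.

declining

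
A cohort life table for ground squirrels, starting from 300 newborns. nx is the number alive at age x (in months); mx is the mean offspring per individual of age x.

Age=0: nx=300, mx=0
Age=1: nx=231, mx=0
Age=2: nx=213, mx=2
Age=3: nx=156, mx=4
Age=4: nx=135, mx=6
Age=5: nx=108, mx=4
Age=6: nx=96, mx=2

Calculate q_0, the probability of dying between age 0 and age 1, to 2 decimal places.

lx = nx/n0 = nx/300: 1, 0.77, 0.71, 0.52, 0.45, 0.36, 0.32
q_0 = (l_0 − l_1) / l_0 = (1 − 0.77) / 1
     = 0.23 / 1 = 0.23 → 0.23

0.23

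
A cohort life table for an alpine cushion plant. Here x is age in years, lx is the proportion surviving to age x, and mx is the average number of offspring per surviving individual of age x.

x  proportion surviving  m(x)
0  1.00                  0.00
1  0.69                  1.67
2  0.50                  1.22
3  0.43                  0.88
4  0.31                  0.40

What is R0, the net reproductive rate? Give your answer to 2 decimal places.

2.26

lx·mx by age: 0, 1.1523, 0.61, 0.3784, 0.124
R0 = Σ lx·mx = 2.2647 → 2.26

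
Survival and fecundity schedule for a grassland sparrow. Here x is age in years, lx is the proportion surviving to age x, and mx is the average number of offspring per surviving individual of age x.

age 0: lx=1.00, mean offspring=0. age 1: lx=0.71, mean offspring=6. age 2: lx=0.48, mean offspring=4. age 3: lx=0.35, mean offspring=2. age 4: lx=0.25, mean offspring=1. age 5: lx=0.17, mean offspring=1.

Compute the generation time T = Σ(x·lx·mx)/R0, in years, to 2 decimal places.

1.65

lx·mx: 0, 4.26, 1.92, 0.7, 0.25, 0.17 → R0 = 7.3
x·lx·mx: 0, 4.26, 3.84, 2.1, 1, 0.85 → Σ = 12.05
T = 12.05 / 7.3 = 1.650685… → 1.65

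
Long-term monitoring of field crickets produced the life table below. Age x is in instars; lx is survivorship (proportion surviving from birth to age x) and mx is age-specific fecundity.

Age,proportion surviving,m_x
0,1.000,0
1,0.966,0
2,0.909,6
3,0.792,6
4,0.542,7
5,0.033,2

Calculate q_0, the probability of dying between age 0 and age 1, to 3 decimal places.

0.034

q_0 = (l_0 − l_1) / l_0 = (1 − 0.966) / 1
     = 0.034 / 1 = 0.034 → 0.034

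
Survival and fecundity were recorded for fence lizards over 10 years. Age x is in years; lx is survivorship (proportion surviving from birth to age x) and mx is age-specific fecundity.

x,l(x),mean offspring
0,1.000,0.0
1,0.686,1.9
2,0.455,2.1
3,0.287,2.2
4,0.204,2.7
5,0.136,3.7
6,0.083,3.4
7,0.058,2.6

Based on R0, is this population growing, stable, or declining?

R0 = Σ lx·mx = 0 + 1.3034 + 0.9555 + 0.6314 + 0.5508 + 0.5032 + 0.2822 + 0.1508 = 4.3773
R0 > 1, so the population is growing.

growing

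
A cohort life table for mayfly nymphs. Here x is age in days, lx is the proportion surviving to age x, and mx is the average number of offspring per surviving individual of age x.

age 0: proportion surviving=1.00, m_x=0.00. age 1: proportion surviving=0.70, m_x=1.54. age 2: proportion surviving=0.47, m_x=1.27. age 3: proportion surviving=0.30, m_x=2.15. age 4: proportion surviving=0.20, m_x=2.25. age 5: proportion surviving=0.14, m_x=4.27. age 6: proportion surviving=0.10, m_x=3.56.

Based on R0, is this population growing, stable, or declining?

R0 = Σ lx·mx = 0 + 1.078 + 0.5969 + 0.645 + 0.45 + 0.5978 + 0.356 = 3.7237
R0 > 1, so the population is growing.

growing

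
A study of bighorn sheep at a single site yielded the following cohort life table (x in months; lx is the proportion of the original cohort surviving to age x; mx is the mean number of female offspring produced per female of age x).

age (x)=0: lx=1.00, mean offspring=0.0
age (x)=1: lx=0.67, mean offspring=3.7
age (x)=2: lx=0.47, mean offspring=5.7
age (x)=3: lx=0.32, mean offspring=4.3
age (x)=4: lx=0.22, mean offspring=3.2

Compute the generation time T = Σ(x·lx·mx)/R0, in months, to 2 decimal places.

lx·mx: 0, 2.479, 2.679, 1.376, 0.704 → R0 = 7.238
x·lx·mx: 0, 2.479, 5.358, 4.128, 2.816 → Σ = 14.781
T = 14.781 / 7.238 = 2.042139… → 2.04

2.04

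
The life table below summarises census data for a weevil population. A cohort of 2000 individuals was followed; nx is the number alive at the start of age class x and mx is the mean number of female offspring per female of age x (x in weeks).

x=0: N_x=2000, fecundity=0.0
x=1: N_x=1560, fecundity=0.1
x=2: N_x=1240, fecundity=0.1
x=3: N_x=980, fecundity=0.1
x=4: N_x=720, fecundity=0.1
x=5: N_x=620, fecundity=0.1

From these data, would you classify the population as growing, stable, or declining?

lx = nx/n0 = nx/2000: 1, 0.78, 0.62, 0.49, 0.36, 0.31
R0 = Σ lx·mx = 0 + 0.078 + 0.062 + 0.049 + 0.036 + 0.031 = 0.256
R0 < 1, so the population is declining.

declining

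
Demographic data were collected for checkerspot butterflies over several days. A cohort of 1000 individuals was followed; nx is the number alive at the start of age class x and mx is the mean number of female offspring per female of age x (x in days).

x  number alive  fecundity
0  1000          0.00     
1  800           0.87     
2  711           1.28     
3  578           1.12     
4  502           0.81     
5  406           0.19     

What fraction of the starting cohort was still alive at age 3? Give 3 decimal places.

0.578

l_3 = n_3/n_0 = 578/1000 = 0.578 → 0.578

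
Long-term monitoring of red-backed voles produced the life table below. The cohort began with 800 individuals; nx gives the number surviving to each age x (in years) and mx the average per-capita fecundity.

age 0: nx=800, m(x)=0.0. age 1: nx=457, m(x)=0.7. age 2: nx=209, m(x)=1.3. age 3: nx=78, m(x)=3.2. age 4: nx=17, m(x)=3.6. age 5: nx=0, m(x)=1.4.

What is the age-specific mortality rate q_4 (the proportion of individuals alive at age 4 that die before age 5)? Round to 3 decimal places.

1.000

lx = nx/n0 = nx/800: 1, 0.57125, 0.26125, 0.0975, 0.02125, 0
q_4 = (l_4 − l_5) / l_4 = (0.02125 − 0) / 0.02125
     = 0.02125 / 0.02125 = 1 → 1.000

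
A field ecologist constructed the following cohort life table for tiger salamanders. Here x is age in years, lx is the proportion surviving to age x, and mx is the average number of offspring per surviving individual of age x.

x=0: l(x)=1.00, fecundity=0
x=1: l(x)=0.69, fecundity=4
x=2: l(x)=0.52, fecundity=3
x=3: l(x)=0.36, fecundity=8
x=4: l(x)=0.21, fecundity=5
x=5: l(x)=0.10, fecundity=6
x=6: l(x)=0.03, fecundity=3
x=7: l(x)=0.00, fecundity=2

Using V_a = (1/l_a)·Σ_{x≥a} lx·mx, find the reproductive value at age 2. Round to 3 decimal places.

lx·mx for x ≥ 2: 1.56, 2.88, 1.05, 0.6, 0.09, 0 → sum = 6.18
V_2 = 6.18 / l_2 = 6.18 / 0.52 = 11.884615… → 11.885

11.885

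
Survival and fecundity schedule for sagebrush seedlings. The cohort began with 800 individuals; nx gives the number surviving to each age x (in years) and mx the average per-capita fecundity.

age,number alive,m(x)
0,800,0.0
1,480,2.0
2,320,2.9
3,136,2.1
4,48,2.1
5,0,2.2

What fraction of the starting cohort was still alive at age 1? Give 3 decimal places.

l_1 = n_1/n_0 = 480/800 = 0.6 → 0.600

0.600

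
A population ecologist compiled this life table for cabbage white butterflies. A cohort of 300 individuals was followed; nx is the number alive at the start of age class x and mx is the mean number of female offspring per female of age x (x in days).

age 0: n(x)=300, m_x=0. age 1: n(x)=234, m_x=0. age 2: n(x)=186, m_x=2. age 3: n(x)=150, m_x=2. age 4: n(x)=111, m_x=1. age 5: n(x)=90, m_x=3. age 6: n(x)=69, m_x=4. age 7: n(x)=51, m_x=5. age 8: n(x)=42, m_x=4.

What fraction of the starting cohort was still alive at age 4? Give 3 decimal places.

0.370

l_4 = n_4/n_0 = 111/300 = 0.37 → 0.370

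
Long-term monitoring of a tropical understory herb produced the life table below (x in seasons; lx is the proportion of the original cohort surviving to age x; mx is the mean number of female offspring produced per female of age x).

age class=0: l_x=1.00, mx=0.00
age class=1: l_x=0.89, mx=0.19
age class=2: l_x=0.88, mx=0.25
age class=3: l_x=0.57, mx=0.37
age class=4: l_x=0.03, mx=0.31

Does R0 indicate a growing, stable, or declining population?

R0 = Σ lx·mx = 0 + 0.1691 + 0.22 + 0.2109 + 0.0093 = 0.6093
R0 < 1, so the population is declining.

declining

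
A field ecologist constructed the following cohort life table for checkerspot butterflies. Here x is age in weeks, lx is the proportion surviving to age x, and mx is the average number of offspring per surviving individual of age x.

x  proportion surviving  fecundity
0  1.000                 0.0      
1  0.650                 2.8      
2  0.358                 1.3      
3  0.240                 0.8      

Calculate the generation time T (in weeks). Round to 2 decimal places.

lx·mx: 0, 1.82, 0.4654, 0.192 → R0 = 2.4774
x·lx·mx: 0, 1.82, 0.9308, 0.576 → Σ = 3.3268
T = 3.3268 / 2.4774 = 1.342859… → 1.34

1.34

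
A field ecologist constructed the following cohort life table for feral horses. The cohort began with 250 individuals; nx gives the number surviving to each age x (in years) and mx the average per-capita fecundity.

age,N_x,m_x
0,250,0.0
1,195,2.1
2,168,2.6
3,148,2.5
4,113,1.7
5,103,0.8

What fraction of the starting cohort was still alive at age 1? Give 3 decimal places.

0.780

l_1 = n_1/n_0 = 195/250 = 0.78 → 0.780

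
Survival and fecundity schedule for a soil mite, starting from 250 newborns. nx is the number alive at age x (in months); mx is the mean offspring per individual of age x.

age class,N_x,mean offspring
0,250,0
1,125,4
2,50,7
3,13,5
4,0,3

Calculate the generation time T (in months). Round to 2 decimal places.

lx = nx/n0 = nx/250: 1, 0.5, 0.2, 0.052, 0
lx·mx: 0, 2, 1.4, 0.26, 0 → R0 = 3.66
x·lx·mx: 0, 2, 2.8, 0.78, 0 → Σ = 5.58
T = 5.58 / 3.66 = 1.52459… → 1.52

1.52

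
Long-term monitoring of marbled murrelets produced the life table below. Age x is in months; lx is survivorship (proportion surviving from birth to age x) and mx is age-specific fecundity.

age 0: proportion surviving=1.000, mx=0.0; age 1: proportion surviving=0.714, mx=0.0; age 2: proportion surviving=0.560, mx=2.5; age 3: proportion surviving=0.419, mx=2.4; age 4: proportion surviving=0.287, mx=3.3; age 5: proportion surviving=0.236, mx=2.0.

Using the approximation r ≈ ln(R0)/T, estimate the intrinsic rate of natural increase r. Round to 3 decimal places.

R0 = Σ lx·mx = 0 + 0 + 1.4 + 1.0056 + 0.9471 + 0.472 = 3.8247
Σ x·lx·mx = 11.9652; T = 11.9652/3.8247 = 3.1284…
r ≈ ln(R0)/T = ln(3.8247)/3.1284… = 0.42881… → 0.429

0.429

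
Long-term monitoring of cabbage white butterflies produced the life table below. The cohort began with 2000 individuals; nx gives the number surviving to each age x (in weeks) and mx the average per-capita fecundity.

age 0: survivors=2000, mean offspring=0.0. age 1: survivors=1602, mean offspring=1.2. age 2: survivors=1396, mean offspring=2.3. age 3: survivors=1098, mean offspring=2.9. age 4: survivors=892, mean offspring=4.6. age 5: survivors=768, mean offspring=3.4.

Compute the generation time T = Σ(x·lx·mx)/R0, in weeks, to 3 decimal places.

3.151

lx = nx/n0 = nx/2000: 1, 0.801, 0.698, 0.549, 0.446, 0.384
lx·mx: 0, 0.9612, 1.6054, 1.5921, 2.0516, 1.3056 → R0 = 7.5159
x·lx·mx: 0, 0.9612, 3.2108, 4.7763, 8.2064, 6.528 → Σ = 23.6827
T = 23.6827 / 7.5159 = 3.151013… → 3.151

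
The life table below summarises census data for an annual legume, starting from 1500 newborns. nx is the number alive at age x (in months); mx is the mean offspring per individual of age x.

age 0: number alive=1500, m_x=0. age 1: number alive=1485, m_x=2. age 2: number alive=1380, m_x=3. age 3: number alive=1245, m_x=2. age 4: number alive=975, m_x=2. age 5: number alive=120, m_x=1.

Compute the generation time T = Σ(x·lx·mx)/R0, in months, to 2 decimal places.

lx = nx/n0 = nx/1500: 1, 0.99, 0.92, 0.83, 0.65, 0.08
lx·mx: 0, 1.98, 2.76, 1.66, 1.3, 0.08 → R0 = 7.78
x·lx·mx: 0, 1.98, 5.52, 4.98, 5.2, 0.4 → Σ = 18.08
T = 18.08 / 7.78 = 2.323907… → 2.32

2.32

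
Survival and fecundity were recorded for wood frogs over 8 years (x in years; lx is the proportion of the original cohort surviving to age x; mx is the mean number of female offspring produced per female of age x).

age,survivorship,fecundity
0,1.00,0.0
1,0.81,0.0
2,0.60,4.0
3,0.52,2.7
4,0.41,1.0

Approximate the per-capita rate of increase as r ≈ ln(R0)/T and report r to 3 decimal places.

0.569

R0 = Σ lx·mx = 0 + 0 + 2.4 + 1.404 + 0.41 = 4.214
Σ x·lx·mx = 10.652; T = 10.652/4.214 = 2.52776…
r ≈ ln(R0)/T = ln(4.214)/2.52776… = 0.56905… → 0.569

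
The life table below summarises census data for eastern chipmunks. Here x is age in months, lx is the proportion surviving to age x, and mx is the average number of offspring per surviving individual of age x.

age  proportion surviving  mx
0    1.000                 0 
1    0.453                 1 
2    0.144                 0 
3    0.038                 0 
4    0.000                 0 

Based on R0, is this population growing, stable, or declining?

declining

R0 = Σ lx·mx = 0 + 0.453 + 0 + 0 + 0 = 0.453
R0 < 1, so the population is declining.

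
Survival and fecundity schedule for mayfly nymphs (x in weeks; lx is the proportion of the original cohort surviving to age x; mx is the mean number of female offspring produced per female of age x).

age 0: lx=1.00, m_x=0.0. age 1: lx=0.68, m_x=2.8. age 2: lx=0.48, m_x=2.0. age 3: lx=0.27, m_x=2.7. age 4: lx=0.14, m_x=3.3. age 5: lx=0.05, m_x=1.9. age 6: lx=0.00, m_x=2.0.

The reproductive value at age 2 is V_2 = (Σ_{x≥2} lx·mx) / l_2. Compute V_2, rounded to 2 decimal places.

4.68

lx·mx for x ≥ 2: 0.96, 0.729, 0.462, 0.095, 0 → sum = 2.246
V_2 = 2.246 / l_2 = 2.246 / 0.48 = 4.679167… → 4.68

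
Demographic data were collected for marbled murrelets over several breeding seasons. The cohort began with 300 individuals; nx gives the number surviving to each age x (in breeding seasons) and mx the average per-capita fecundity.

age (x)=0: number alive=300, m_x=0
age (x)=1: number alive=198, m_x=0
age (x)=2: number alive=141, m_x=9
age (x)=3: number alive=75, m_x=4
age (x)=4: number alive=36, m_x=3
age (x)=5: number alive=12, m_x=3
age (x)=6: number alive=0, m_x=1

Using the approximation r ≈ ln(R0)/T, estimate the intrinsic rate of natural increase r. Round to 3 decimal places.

0.737

lx = nx/n0 = nx/300: 1, 0.66, 0.47, 0.25, 0.12, 0.04, 0
R0 = Σ lx·mx = 0 + 0 + 4.23 + 1 + 0.36 + 0.12 + 0 = 5.71
Σ x·lx·mx = 13.5; T = 13.5/5.71 = 2.36427…
r ≈ ln(R0)/T = ln(5.71)/2.36427… = 0.73689… → 0.737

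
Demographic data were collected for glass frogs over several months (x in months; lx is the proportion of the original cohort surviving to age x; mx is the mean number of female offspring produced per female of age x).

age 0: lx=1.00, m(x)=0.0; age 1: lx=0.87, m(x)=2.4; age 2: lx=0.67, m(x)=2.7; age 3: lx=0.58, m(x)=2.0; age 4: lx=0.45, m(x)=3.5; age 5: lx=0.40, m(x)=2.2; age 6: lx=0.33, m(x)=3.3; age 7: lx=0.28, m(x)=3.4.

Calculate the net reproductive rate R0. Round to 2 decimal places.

lx·mx by age: 0, 2.088, 1.809, 1.16, 1.575, 0.88, 1.089, 0.952
R0 = Σ lx·mx = 9.553 → 9.55

9.55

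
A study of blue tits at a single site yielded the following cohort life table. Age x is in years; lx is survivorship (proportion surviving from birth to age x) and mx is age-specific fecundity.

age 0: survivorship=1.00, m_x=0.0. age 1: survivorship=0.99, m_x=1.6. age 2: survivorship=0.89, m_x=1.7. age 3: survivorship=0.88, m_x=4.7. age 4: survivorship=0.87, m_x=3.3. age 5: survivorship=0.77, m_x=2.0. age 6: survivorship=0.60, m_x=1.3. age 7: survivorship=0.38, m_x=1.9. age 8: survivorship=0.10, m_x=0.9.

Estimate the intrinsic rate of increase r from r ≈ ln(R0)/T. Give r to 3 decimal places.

R0 = Σ lx·mx = 0 + 1.584 + 1.513 + 4.136 + 2.871 + 1.54 + 0.78 + 0.722 + 0.09 = 13.236
Σ x·lx·mx = 46.656; T = 46.656/13.236 = 3.52493…
r ≈ ln(R0)/T = ln(13.236)/3.52493… = 0.73276… → 0.733

0.733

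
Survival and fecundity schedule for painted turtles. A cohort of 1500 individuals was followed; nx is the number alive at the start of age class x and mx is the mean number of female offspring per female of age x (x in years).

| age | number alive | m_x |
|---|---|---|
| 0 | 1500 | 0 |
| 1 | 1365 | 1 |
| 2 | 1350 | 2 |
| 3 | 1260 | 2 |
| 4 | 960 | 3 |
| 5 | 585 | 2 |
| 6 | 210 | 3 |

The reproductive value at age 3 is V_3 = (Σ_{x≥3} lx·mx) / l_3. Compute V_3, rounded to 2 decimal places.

lx = nx/n0 = nx/1500: 1, 0.91, 0.9, 0.84, 0.64, 0.39, 0.14
lx·mx for x ≥ 3: 1.68, 1.92, 0.78, 0.42 → sum = 4.8
V_3 = 4.8 / l_3 = 4.8 / 0.84 = 5.714286… → 5.71

5.71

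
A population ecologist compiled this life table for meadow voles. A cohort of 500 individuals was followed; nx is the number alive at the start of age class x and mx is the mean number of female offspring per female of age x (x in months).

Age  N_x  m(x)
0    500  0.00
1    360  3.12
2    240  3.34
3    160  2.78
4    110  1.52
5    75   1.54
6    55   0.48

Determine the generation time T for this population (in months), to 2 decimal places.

2.04

lx = nx/n0 = nx/500: 1, 0.72, 0.48, 0.32, 0.22, 0.15, 0.11
lx·mx: 0, 2.2464, 1.6032, 0.8896, 0.3344, 0.231, 0.0528 → R0 = 5.3574
x·lx·mx: 0, 2.2464, 3.2064, 2.6688, 1.3376, 1.155, 0.3168 → Σ = 10.931
T = 10.931 / 5.3574 = 2.040355… → 2.04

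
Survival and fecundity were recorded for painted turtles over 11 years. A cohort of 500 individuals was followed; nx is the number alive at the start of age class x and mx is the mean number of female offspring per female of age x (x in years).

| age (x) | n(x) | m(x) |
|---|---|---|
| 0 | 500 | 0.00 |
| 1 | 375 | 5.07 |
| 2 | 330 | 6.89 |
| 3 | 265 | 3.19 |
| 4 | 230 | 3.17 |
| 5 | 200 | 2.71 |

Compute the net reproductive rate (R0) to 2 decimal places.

12.58

lx = nx/n0 = nx/500: 1, 0.75, 0.66, 0.53, 0.46, 0.4
lx·mx by age: 0, 3.8025, 4.5474, 1.6907, 1.4582, 1.084
R0 = Σ lx·mx = 12.5828 → 12.58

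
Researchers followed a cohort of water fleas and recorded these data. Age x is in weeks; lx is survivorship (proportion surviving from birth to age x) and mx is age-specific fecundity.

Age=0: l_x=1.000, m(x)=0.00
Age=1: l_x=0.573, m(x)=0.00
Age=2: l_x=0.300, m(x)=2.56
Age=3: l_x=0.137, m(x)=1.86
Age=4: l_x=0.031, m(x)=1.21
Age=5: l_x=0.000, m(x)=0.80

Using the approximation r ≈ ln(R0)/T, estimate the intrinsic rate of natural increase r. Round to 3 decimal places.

R0 = Σ lx·mx = 0 + 0 + 0.768 + 0.25482 + 0.03751 + 0 = 1.06033
Σ x·lx·mx = 2.4505; T = 2.4505/1.06033 = 2.31107…
r ≈ ln(R0)/T = ln(1.06033)/2.31107… = 0.02535… → 0.025

0.025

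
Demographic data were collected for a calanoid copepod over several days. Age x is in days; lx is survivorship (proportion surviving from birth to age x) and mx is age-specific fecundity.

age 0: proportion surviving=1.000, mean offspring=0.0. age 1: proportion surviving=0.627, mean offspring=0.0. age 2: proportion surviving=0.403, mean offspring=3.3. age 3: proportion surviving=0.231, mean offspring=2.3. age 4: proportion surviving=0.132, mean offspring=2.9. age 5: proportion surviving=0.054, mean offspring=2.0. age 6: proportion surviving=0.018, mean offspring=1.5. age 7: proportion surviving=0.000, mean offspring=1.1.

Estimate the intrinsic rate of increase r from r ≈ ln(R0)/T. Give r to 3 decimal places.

0.318

R0 = Σ lx·mx = 0 + 0 + 1.3299 + 0.5313 + 0.3828 + 0.108 + 0.027 + 0 = 2.379
Σ x·lx·mx = 6.4869; T = 6.4869/2.379 = 2.72673…
r ≈ ln(R0)/T = ln(2.379)/2.72673… = 0.31785… → 0.318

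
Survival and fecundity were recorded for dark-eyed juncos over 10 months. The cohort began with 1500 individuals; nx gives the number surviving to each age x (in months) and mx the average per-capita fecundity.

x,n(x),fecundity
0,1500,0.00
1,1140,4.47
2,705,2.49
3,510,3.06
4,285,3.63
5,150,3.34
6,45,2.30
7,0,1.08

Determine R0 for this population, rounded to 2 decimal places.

6.70

lx = nx/n0 = nx/1500: 1, 0.76, 0.47, 0.34, 0.19, 0.1, 0.03, 0
lx·mx by age: 0, 3.3972, 1.1703, 1.0404, 0.6897, 0.334, 0.069, 0
R0 = Σ lx·mx = 6.7006 → 6.70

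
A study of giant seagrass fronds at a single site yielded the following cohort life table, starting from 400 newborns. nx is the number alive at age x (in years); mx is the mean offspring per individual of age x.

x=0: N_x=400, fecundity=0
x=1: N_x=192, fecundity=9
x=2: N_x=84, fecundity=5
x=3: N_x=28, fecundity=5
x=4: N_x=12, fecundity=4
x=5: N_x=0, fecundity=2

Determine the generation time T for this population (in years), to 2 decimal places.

1.36

lx = nx/n0 = nx/400: 1, 0.48, 0.21, 0.07, 0.03, 0
lx·mx: 0, 4.32, 1.05, 0.35, 0.12, 0 → R0 = 5.84
x·lx·mx: 0, 4.32, 2.1, 1.05, 0.48, 0 → Σ = 7.95
T = 7.95 / 5.84 = 1.361301… → 1.36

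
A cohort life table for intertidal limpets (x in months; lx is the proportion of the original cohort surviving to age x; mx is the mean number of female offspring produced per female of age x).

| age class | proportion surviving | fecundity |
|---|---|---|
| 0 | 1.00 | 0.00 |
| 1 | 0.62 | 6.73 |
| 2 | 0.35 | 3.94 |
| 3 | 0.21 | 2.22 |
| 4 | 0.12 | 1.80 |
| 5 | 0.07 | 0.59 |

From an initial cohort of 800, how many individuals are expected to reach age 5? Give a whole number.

Expected survivors = N0 · l_5 = 800 × 0.07 = 56 → 56

56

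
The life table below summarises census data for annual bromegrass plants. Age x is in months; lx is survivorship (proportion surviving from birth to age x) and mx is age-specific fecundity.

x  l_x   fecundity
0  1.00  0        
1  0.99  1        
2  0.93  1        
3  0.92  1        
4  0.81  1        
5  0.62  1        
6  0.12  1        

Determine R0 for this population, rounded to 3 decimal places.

lx·mx by age: 0, 0.99, 0.93, 0.92, 0.81, 0.62, 0.12
R0 = Σ lx·mx = 4.39 → 4.390

4.390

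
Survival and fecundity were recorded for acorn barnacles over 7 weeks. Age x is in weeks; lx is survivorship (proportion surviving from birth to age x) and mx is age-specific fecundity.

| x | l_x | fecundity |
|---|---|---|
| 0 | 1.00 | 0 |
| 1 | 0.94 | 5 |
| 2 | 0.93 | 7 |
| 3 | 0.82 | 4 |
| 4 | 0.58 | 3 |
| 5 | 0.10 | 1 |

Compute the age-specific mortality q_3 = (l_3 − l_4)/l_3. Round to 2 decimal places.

0.29

q_3 = (l_3 − l_4) / l_3 = (0.82 − 0.58) / 0.82
     = 0.24 / 0.82 = 0.292683… → 0.29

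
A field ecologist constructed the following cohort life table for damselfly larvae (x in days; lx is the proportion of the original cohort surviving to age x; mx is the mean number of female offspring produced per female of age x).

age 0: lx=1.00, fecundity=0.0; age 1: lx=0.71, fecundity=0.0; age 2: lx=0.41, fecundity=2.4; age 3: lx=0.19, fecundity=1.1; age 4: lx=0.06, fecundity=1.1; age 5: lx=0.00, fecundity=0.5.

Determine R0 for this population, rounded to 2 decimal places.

lx·mx by age: 0, 0, 0.984, 0.209, 0.066, 0
R0 = Σ lx·mx = 1.259 → 1.26

1.26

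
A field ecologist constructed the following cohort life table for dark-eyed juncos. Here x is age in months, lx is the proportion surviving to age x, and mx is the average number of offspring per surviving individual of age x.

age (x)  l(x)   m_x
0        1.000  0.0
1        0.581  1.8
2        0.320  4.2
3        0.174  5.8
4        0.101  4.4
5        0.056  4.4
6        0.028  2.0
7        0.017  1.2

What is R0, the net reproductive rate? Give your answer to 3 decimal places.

4.166

lx·mx by age: 0, 1.0458, 1.344, 1.0092, 0.4444, 0.2464, 0.056, 0.0204
R0 = Σ lx·mx = 4.1662 → 4.166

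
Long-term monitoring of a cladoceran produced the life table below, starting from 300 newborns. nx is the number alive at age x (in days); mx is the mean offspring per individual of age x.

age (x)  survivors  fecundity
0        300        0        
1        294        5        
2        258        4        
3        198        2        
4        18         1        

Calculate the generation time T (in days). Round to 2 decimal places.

1.64

lx = nx/n0 = nx/300: 1, 0.98, 0.86, 0.66, 0.06
lx·mx: 0, 4.9, 3.44, 1.32, 0.06 → R0 = 9.72
x·lx·mx: 0, 4.9, 6.88, 3.96, 0.24 → Σ = 15.98
T = 15.98 / 9.72 = 1.644033… → 1.64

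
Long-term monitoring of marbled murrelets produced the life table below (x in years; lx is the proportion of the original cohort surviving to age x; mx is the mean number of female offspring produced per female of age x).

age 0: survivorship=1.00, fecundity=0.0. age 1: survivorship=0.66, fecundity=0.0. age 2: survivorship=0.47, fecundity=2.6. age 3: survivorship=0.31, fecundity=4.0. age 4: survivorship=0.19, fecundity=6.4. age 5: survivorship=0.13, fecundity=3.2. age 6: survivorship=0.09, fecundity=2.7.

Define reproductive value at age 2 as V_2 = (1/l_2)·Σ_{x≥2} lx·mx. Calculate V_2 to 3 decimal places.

9.228

lx·mx for x ≥ 2: 1.222, 1.24, 1.216, 0.416, 0.243 → sum = 4.337
V_2 = 4.337 / l_2 = 4.337 / 0.47 = 9.22766… → 9.228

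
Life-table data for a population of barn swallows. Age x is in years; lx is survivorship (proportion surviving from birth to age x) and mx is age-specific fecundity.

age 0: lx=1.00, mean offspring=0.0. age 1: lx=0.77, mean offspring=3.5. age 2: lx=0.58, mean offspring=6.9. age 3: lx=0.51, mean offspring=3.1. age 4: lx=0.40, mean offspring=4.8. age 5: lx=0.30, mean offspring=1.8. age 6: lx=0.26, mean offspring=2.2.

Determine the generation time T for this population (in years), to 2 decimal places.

2.59

lx·mx: 0, 2.695, 4.002, 1.581, 1.92, 0.54, 0.572 → R0 = 11.31
x·lx·mx: 0, 2.695, 8.004, 4.743, 7.68, 2.7, 3.432 → Σ = 29.254
T = 29.254 / 11.31 = 2.586561… → 2.59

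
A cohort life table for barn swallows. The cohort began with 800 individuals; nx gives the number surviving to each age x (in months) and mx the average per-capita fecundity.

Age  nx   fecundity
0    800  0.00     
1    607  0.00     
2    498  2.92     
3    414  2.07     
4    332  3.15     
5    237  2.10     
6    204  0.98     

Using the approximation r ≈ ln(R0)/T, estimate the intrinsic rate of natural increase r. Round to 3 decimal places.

lx = nx/n0 = nx/800: 1, 0.75875, 0.6225, 0.5175, 0.415, 0.29625, 0.255
R0 = Σ lx·mx = 0 + 0 + 1.8177… + 1.07123… + 1.30725 + 0.62213… + 0.2499 = 5.0682…
Σ x·lx·mx = 16.6881…; T = 16.6881…/5.0682… = 3.29271…
r ≈ ln(R0)/T = ln(5.0682…)/3.29271… = 0.4929… → 0.493

0.493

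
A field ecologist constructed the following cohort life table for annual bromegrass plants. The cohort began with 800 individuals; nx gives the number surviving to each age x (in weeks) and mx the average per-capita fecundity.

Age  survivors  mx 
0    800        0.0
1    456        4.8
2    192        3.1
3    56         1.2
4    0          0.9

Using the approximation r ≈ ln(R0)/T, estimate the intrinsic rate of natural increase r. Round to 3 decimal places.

1.012

lx = nx/n0 = nx/800: 1, 0.57, 0.24, 0.07, 0
R0 = Σ lx·mx = 0 + 2.736 + 0.744 + 0.084 + 0 = 3.564
Σ x·lx·mx = 4.476; T = 4.476/3.564 = 1.25589…
r ≈ ln(R0)/T = ln(3.564)/1.25589… = 1.01194… → 1.012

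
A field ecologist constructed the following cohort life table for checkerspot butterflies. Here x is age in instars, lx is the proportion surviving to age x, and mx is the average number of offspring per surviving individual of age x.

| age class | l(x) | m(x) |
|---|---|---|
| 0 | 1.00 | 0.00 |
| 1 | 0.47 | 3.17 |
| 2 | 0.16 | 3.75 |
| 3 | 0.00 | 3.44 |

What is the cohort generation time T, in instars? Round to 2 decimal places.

lx·mx: 0, 1.4899, 0.6, 0 → R0 = 2.0899
x·lx·mx: 0, 1.4899, 1.2, 0 → Σ = 2.6899
T = 2.6899 / 2.0899 = 1.287095… → 1.29

1.29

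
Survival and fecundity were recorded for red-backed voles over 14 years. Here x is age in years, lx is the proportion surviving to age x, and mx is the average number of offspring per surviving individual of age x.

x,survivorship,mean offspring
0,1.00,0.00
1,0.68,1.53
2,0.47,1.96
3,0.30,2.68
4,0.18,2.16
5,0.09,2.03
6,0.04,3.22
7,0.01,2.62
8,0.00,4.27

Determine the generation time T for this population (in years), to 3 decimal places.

lx·mx: 0, 1.0404, 0.9212, 0.804, 0.3888, 0.1827, 0.1288, 0.0262, 0 → R0 = 3.4921
x·lx·mx: 0, 1.0404, 1.8424, 2.412, 1.5552, 0.9135, 0.7728, 0.1834, 0 → Σ = 8.7197
T = 8.7197 / 3.4921 = 2.496979… → 2.497

2.497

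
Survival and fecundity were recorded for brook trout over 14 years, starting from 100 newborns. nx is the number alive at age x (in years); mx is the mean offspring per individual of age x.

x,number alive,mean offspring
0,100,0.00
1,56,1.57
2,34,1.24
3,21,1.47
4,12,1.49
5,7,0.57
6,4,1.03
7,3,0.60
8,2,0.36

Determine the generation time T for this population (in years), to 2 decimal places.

lx = nx/n0 = nx/100: 1, 0.56, 0.34, 0.21, 0.12, 0.07, 0.04, 0.03, 0.02
lx·mx: 0, 0.8792, 0.4216, 0.3087, 0.1788, 0.0399, 0.0412, 0.018, 0.0072 → R0 = 1.8946
x·lx·mx: 0, 0.8792, 0.8432, 0.9261, 0.7152, 0.1995, 0.2472, 0.126, 0.0576 → Σ = 3.994
T = 3.994 / 1.8946 = 2.108097… → 2.11

2.11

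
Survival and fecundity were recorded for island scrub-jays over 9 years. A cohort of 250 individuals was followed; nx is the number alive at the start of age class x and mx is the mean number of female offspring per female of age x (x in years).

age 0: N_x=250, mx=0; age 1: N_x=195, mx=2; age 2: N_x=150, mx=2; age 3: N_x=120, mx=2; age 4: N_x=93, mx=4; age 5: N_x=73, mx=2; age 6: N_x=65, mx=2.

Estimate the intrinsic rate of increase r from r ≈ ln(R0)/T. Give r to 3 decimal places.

0.618

lx = nx/n0 = nx/250: 1, 0.78, 0.6, 0.48, 0.372, 0.292, 0.26
R0 = Σ lx·mx = 0 + 1.56 + 1.2 + 0.96 + 1.488 + 0.584 + 0.52 = 6.312
Σ x·lx·mx = 18.832; T = 18.832/6.312 = 2.98352…
r ≈ ln(R0)/T = ln(6.312)/2.98352… = 0.61754… → 0.618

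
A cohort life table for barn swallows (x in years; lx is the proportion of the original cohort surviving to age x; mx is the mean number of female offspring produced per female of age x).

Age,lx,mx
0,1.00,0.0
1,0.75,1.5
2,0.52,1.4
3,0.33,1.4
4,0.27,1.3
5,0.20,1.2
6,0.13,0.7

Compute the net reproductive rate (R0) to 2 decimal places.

3.00

lx·mx by age: 0, 1.125, 0.728, 0.462, 0.351, 0.24, 0.091
R0 = Σ lx·mx = 2.997 → 3.00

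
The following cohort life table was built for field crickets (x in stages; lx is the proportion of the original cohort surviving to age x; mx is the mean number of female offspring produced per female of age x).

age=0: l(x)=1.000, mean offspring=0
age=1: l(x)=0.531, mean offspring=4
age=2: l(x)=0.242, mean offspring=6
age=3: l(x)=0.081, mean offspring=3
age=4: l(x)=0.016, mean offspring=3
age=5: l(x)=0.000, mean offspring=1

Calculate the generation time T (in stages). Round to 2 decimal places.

1.54

lx·mx: 0, 2.124, 1.452, 0.243, 0.048, 0 → R0 = 3.867
x·lx·mx: 0, 2.124, 2.904, 0.729, 0.192, 0 → Σ = 5.949
T = 5.949 / 3.867 = 1.538402… → 1.54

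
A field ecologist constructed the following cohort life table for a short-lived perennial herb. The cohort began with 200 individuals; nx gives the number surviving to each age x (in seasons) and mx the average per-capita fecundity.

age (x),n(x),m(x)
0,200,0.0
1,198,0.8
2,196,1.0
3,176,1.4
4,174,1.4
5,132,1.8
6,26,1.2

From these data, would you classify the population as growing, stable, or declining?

growing

lx = nx/n0 = nx/200: 1, 0.99, 0.98, 0.88, 0.87, 0.66, 0.13
R0 = Σ lx·mx = 0 + 0.792 + 0.98 + 1.232 + 1.218 + 1.188 + 0.156 = 5.566
R0 > 1, so the population is growing.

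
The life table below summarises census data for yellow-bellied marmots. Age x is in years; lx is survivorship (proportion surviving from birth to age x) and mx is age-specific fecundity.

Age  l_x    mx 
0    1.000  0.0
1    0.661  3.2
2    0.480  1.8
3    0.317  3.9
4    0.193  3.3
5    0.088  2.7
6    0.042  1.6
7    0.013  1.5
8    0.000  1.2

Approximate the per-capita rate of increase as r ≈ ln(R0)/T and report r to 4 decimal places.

R0 = Σ lx·mx = 0 + 2.1152 + 0.864 + 1.2363 + 0.6369 + 0.2376 + 0.0672 + 0.0195 + 0 = 5.1767
Σ x·lx·mx = 11.8274; T = 11.8274/5.1767 = 2.28474…
r ≈ ln(R0)/T = ln(5.1767)/2.28474… = 0.719631… → 0.7196

0.7196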